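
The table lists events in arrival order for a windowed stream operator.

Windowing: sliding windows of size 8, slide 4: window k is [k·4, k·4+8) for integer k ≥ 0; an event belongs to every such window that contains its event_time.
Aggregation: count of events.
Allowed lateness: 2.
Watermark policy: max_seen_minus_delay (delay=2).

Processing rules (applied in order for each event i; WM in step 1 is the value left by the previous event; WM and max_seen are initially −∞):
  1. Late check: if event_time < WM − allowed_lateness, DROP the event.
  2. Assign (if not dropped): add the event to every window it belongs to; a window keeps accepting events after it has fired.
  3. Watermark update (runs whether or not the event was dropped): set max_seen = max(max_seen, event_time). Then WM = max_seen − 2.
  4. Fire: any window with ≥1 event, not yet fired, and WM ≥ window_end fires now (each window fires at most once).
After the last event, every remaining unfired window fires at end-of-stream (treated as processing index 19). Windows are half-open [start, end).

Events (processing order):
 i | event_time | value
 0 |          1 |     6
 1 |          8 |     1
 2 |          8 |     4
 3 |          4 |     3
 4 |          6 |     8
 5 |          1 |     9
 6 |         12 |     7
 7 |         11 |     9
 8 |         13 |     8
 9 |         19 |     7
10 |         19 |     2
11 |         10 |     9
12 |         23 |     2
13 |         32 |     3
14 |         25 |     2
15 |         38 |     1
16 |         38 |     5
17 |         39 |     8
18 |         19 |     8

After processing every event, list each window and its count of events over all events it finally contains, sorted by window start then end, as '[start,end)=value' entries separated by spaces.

i=0 t=1 v=6: → [0,8); WM=-1
i=1 t=8 v=1: → [8,16),[4,12); WM=6
i=2 t=8 v=4: → [8,16),[4,12); WM=6
i=3 t=4 v=3: → [4,12),[0,8); WM=6
i=4 t=6 v=8: → [4,12),[0,8); WM=6
i=5 t=1 v=9: DROP (t<6-2); WM=6
i=6 t=12 v=7: → [12,20),[8,16); WM=10; [0,8) fires=3
i=7 t=11 v=9: → [8,16),[4,12); WM=10
i=8 t=13 v=8: → [12,20),[8,16); WM=11
i=9 t=19 v=7: → [16,24),[12,20); WM=17; [4,12) fires=5 [8,16) fires=5
i=10 t=19 v=2: → [16,24),[12,20); WM=17
i=11 t=10 v=9: DROP (t<17-2); WM=17
i=12 t=23 v=2: → [20,28),[16,24); WM=21; [12,20) fires=4
i=13 t=32 v=3: → [32,40),[28,36); WM=30; [16,24) fires=3 [20,28) fires=1
i=14 t=25 v=2: DROP (t<30-2); WM=30
i=15 t=38 v=1: → [36,44),[32,40); WM=36; [28,36) fires=1
i=16 t=38 v=5: → [36,44),[32,40); WM=36
i=17 t=39 v=8: → [36,44),[32,40); WM=37
i=18 t=19 v=8: DROP (t<37-2); WM=37

[0,8)=3 [4,12)=5 [8,16)=5 [12,20)=4 [16,24)=3 [20,28)=1 [28,36)=1 [32,40)=4 [36,44)=3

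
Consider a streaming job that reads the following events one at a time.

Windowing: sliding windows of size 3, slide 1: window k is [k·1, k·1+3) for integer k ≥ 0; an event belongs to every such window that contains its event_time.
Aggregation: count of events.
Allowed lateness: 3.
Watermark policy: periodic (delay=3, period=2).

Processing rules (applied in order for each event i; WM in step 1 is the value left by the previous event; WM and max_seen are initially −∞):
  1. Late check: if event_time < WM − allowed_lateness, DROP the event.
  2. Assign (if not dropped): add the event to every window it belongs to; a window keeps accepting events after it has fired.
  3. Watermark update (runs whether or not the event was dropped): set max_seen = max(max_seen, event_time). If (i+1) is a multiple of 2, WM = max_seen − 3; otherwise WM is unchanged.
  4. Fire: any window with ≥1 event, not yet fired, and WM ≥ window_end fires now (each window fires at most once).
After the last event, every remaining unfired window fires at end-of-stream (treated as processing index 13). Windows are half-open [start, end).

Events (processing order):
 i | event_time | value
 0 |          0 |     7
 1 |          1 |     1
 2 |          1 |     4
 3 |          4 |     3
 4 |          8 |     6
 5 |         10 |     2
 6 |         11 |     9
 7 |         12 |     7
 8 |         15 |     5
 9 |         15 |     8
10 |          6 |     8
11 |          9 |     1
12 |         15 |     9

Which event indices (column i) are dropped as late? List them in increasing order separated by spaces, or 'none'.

10

i=0 t=0 v=7: → [0,3); WM=−∞
i=1 t=1 v=1: → [1,4),[0,3); WM=-2
i=2 t=1 v=4: → [1,4),[0,3); WM=-2
i=3 t=4 v=3: → [4,7),[3,6),[2,5); WM=1
i=4 t=8 v=6: → [8,11),[7,10),[6,9); WM=1
i=5 t=10 v=2: → [10,13),[9,12),[8,11); WM=7; [0,3) fires=3 [1,4) fires=2 [2,5) fires=1 [3,6) fires=1 [4,7) fires=1
i=6 t=11 v=9: → [11,14),[10,13),[9,12); WM=7
i=7 t=12 v=7: → [12,15),[11,14),[10,13); WM=9; [6,9) fires=1
i=8 t=15 v=5: → [15,18),[14,17),[13,16); WM=9
i=9 t=15 v=8: → [15,18),[14,17),[13,16); WM=12; [7,10) fires=1 [8,11) fires=2 [9,12) fires=2
i=10 t=6 v=8: DROP (t<12-3); WM=12
i=11 t=9 v=1: → [9,12),[8,11),[7,10); WM=12
i=12 t=15 v=9: → [15,18),[14,17),[13,16); WM=12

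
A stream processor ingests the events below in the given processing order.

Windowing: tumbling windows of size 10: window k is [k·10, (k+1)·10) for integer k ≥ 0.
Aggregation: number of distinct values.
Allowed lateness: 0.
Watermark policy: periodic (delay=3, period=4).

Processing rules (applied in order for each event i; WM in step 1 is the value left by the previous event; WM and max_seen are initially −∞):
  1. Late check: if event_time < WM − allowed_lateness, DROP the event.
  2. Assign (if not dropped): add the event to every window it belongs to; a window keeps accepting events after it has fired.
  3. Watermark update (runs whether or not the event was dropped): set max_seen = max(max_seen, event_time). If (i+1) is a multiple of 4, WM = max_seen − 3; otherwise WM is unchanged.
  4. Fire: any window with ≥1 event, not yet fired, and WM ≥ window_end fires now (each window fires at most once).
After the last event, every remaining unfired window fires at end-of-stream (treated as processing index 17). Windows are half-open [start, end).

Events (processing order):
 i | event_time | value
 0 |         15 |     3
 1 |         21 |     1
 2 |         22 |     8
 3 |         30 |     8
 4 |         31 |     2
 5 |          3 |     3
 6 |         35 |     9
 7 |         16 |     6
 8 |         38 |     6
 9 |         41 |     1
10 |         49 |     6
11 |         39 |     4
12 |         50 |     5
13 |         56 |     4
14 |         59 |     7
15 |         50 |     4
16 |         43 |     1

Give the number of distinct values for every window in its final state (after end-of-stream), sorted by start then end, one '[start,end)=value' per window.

[10,20)=1 [20,30)=2 [30,40)=5 [40,50)=2 [50,60)=3

i=0 t=15 v=3: → [10,20); WM=−∞
i=1 t=21 v=1: → [20,30); WM=−∞
i=2 t=22 v=8: → [20,30); WM=−∞
i=3 t=30 v=8: → [30,40); WM=27; [10,20) fires=1
i=4 t=31 v=2: → [30,40); WM=27
i=5 t=3 v=3: DROP (t<27-0); WM=27
i=6 t=35 v=9: → [30,40); WM=27
i=7 t=16 v=6: DROP (t<27-0); WM=32; [20,30) fires=2
i=8 t=38 v=6: → [30,40); WM=32
i=9 t=41 v=1: → [40,50); WM=32
i=10 t=49 v=6: → [40,50); WM=32
i=11 t=39 v=4: → [30,40); WM=46; [30,40) fires=5
i=12 t=50 v=5: → [50,60); WM=46
i=13 t=56 v=4: → [50,60); WM=46
i=14 t=59 v=7: → [50,60); WM=46
i=15 t=50 v=4: → [50,60); WM=56; [40,50) fires=2
i=16 t=43 v=1: DROP (t<56-0); WM=56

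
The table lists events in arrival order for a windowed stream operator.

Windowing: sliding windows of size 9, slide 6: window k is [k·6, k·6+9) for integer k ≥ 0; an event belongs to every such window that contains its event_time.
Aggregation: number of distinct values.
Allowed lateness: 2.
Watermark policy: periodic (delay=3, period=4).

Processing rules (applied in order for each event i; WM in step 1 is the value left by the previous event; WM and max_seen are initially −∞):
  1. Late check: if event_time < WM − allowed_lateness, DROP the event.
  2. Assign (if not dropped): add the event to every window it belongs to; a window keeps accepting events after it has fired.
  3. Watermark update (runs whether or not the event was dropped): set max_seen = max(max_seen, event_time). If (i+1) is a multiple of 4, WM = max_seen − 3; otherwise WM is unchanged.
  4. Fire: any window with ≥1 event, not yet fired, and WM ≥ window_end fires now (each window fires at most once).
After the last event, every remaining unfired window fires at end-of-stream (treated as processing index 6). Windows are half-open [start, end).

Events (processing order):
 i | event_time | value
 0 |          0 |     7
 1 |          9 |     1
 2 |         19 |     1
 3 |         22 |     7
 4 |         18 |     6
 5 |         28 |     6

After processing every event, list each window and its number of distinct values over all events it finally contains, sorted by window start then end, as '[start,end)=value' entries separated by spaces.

i=0 t=0 v=7: → [0,9); WM=−∞
i=1 t=9 v=1: → [6,15); WM=−∞
i=2 t=19 v=1: → [18,27),[12,21); WM=−∞
i=3 t=22 v=7: → [18,27); WM=19; [0,9) fires=1 [6,15) fires=1
i=4 t=18 v=6: → [18,27),[12,21); WM=19
i=5 t=28 v=6: → [24,33); WM=19

[0,9)=1 [6,15)=1 [12,21)=2 [18,27)=3 [24,33)=1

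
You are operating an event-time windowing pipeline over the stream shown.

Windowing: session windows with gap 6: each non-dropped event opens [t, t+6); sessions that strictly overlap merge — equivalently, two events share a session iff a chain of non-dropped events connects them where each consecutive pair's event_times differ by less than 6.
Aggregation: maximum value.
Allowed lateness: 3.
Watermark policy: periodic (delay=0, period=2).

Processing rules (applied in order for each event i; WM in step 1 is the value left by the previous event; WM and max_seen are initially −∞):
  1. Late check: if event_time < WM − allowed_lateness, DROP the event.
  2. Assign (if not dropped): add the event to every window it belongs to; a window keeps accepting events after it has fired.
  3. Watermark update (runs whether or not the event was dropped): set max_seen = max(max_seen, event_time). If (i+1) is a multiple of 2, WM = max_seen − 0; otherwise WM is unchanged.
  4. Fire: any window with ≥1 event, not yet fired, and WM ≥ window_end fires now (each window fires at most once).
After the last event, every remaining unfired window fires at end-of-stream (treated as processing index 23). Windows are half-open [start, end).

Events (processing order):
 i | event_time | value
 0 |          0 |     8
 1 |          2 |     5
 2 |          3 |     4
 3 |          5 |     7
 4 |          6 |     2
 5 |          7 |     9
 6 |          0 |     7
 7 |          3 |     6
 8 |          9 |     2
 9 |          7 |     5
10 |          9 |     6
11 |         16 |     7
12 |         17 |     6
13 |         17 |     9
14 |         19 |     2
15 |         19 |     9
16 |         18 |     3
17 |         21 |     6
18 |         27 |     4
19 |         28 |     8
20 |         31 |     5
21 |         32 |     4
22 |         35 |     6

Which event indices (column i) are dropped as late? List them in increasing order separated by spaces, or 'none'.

i=0 t=0 v=8: → [0,6); WM=−∞
i=1 t=2 v=5: → [0,8); WM=2
i=2 t=3 v=4: → [0,9); WM=2
i=3 t=5 v=7: → [0,11); WM=5
i=4 t=6 v=2: → [0,12); WM=5
i=5 t=7 v=9: → [0,13); WM=7
i=6 t=0 v=7: DROP (t<7-3); WM=7
i=7 t=3 v=6: DROP (t<7-3); WM=7
i=8 t=9 v=2: → [0,15); WM=7
i=9 t=7 v=5: → [0,15); WM=9
i=10 t=9 v=6: → [0,15); WM=9
i=11 t=16 v=7: → [16,22); WM=16
i=12 t=17 v=6: → [16,23); WM=16
i=13 t=17 v=9: → [16,23); WM=17
i=14 t=19 v=2: → [16,25); WM=17
i=15 t=19 v=9: → [16,25); WM=19
i=16 t=18 v=3: → [16,25); WM=19
i=17 t=21 v=6: → [16,27); WM=21
i=18 t=27 v=4: → [27,33); WM=21
i=19 t=28 v=8: → [27,34); WM=28
i=20 t=31 v=5: → [27,37); WM=28
i=21 t=32 v=4: → [27,38); WM=32
i=22 t=35 v=6: → [27,41); WM=32

6 7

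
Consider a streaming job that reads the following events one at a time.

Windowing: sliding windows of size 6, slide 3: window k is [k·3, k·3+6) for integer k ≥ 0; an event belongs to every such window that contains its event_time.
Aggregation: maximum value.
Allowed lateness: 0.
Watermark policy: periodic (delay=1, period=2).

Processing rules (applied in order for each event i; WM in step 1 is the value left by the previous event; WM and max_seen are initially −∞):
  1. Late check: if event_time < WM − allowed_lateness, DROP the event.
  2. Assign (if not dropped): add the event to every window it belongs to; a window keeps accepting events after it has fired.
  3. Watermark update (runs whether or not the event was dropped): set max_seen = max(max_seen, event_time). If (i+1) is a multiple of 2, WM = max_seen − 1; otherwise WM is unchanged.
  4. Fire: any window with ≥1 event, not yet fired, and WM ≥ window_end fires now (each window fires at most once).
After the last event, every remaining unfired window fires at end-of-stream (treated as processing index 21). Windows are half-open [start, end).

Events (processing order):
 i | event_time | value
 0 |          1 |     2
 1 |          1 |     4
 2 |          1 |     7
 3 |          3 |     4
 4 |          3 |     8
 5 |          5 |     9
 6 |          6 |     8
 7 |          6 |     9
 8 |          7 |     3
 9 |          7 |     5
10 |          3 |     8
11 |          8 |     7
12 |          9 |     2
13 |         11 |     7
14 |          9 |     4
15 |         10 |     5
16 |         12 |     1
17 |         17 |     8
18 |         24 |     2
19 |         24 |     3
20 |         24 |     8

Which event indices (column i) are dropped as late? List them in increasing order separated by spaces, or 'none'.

i=0 t=1 v=2: → [0,6); WM=−∞
i=1 t=1 v=4: → [0,6); WM=0
i=2 t=1 v=7: → [0,6); WM=0
i=3 t=3 v=4: → [3,9),[0,6); WM=2
i=4 t=3 v=8: → [3,9),[0,6); WM=2
i=5 t=5 v=9: → [3,9),[0,6); WM=4
i=6 t=6 v=8: → [6,12),[3,9); WM=4
i=7 t=6 v=9: → [6,12),[3,9); WM=5
i=8 t=7 v=3: → [6,12),[3,9); WM=5
i=9 t=7 v=5: → [6,12),[3,9); WM=6; [0,6) fires=9
i=10 t=3 v=8: DROP (t<6-0); WM=6
i=11 t=8 v=7: → [6,12),[3,9); WM=7
i=12 t=9 v=2: → [9,15),[6,12); WM=7
i=13 t=11 v=7: → [9,15),[6,12); WM=10; [3,9) fires=9
i=14 t=9 v=4: DROP (t<10-0); WM=10
i=15 t=10 v=5: → [9,15),[6,12); WM=10
i=16 t=12 v=1: → [12,18),[9,15); WM=10
i=17 t=17 v=8: → [15,21),[12,18); WM=16; [6,12) fires=9 [9,15) fires=7
i=18 t=24 v=2: → [24,30),[21,27); WM=16
i=19 t=24 v=3: → [24,30),[21,27); WM=23; [12,18) fires=8 [15,21) fires=8
i=20 t=24 v=8: → [24,30),[21,27); WM=23

10 14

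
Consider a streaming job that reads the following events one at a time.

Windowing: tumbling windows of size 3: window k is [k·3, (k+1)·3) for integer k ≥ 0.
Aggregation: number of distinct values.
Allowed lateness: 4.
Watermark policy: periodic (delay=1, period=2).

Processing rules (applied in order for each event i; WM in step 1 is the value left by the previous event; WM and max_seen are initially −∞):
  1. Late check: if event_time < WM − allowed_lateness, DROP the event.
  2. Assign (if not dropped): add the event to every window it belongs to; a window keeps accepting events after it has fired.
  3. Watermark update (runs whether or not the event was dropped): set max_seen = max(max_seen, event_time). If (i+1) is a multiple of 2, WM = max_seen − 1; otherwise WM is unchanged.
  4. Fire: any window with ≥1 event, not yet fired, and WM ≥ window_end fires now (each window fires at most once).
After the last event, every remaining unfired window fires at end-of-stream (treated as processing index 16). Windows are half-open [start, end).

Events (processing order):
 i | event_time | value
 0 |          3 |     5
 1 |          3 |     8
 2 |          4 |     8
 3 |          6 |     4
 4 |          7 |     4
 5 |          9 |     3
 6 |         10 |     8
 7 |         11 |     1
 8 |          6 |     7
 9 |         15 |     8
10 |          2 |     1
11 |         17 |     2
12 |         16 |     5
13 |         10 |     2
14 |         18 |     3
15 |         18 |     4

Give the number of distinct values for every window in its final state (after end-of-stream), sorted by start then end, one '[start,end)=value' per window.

i=0 t=3 v=5: → [3,6); WM=−∞
i=1 t=3 v=8: → [3,6); WM=2
i=2 t=4 v=8: → [3,6); WM=2
i=3 t=6 v=4: → [6,9); WM=5
i=4 t=7 v=4: → [6,9); WM=5
i=5 t=9 v=3: → [9,12); WM=8; [3,6) fires=2
i=6 t=10 v=8: → [9,12); WM=8
i=7 t=11 v=1: → [9,12); WM=10; [6,9) fires=1
i=8 t=6 v=7: → [6,9); WM=10
i=9 t=15 v=8: → [15,18); WM=14; [9,12) fires=3
i=10 t=2 v=1: DROP (t<14-4); WM=14
i=11 t=17 v=2: → [15,18); WM=16
i=12 t=16 v=5: → [15,18); WM=16
i=13 t=10 v=2: DROP (t<16-4); WM=16
i=14 t=18 v=3: → [18,21); WM=16
i=15 t=18 v=4: → [18,21); WM=17

[3,6)=2 [6,9)=2 [9,12)=3 [15,18)=3 [18,21)=2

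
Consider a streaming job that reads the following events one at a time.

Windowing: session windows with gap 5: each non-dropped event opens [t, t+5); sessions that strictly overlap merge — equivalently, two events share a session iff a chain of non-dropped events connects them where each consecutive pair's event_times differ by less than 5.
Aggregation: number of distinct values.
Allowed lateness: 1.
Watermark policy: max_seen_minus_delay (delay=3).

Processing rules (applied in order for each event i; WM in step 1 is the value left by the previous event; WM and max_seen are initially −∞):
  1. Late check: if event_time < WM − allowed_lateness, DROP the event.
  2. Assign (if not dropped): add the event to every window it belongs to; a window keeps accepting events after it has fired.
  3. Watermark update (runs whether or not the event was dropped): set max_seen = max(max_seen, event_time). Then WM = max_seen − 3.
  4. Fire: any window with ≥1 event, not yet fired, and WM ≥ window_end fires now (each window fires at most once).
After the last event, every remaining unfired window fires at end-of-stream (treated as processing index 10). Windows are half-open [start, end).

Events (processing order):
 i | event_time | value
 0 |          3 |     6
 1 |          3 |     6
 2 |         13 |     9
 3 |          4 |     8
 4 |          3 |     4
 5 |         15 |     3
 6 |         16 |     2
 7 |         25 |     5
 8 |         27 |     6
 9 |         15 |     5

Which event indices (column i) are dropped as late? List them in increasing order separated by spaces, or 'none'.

3 4 9

i=0 t=3 v=6: → [3,8); WM=0
i=1 t=3 v=6: → [3,8); WM=0
i=2 t=13 v=9: → [13,18); WM=10
i=3 t=4 v=8: DROP (t<10-1); WM=10
i=4 t=3 v=4: DROP (t<10-1); WM=10
i=5 t=15 v=3: → [13,20); WM=12
i=6 t=16 v=2: → [13,21); WM=13
i=7 t=25 v=5: → [25,30); WM=22
i=8 t=27 v=6: → [25,32); WM=24
i=9 t=15 v=5: DROP (t<24-1); WM=24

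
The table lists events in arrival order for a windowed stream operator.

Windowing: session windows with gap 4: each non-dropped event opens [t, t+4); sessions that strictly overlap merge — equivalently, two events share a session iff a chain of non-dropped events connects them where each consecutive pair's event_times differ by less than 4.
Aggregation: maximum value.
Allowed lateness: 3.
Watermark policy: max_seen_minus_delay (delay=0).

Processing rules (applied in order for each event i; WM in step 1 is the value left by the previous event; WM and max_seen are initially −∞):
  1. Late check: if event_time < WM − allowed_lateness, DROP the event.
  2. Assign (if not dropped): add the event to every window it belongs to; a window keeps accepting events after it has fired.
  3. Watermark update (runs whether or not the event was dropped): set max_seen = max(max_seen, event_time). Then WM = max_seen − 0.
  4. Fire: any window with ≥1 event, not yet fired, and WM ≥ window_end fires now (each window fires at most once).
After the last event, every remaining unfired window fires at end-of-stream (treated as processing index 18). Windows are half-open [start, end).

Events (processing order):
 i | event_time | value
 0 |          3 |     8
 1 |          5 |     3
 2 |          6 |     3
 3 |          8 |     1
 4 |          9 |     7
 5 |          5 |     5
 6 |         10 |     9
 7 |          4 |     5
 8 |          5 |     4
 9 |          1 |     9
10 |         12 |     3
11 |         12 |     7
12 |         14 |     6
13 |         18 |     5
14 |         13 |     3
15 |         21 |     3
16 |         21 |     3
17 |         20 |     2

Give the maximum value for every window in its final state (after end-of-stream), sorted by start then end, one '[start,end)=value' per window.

[3,18)=9 [18,25)=5

i=0 t=3 v=8: → [3,7); WM=3
i=1 t=5 v=3: → [3,9); WM=5
i=2 t=6 v=3: → [3,10); WM=6
i=3 t=8 v=1: → [3,12); WM=8
i=4 t=9 v=7: → [3,13); WM=9
i=5 t=5 v=5: DROP (t<9-3); WM=9
i=6 t=10 v=9: → [3,14); WM=10
i=7 t=4 v=5: DROP (t<10-3); WM=10
i=8 t=5 v=4: DROP (t<10-3); WM=10
i=9 t=1 v=9: DROP (t<10-3); WM=10
i=10 t=12 v=3: → [3,16); WM=12
i=11 t=12 v=7: → [3,16); WM=12
i=12 t=14 v=6: → [3,18); WM=14
i=13 t=18 v=5: → [18,22); WM=18
i=14 t=13 v=3: DROP (t<18-3); WM=18
i=15 t=21 v=3: → [18,25); WM=21
i=16 t=21 v=3: → [18,25); WM=21
i=17 t=20 v=2: → [18,25); WM=21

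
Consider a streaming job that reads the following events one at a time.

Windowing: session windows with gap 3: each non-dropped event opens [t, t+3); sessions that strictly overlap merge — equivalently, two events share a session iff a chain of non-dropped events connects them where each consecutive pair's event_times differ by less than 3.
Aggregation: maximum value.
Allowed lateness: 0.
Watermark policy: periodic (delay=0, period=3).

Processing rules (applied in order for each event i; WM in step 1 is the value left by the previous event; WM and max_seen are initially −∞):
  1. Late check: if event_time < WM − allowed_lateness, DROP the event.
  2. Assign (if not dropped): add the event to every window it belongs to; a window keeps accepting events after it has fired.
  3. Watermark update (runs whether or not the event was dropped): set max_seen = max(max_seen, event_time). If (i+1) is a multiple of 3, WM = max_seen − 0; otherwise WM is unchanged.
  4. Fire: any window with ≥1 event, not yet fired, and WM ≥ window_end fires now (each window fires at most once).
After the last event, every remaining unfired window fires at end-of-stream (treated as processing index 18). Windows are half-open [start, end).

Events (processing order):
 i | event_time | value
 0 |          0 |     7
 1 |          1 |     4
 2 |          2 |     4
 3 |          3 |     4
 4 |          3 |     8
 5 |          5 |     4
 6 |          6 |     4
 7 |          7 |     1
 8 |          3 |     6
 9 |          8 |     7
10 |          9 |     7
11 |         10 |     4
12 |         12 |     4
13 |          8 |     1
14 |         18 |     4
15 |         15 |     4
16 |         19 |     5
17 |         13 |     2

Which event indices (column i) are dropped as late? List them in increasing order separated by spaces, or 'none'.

8 13 15 17

i=0 t=0 v=7: → [0,3); WM=−∞
i=1 t=1 v=4: → [0,4); WM=−∞
i=2 t=2 v=4: → [0,5); WM=2
i=3 t=3 v=4: → [0,6); WM=2
i=4 t=3 v=8: → [0,6); WM=2
i=5 t=5 v=4: → [0,8); WM=5
i=6 t=6 v=4: → [0,9); WM=5
i=7 t=7 v=1: → [0,10); WM=5
i=8 t=3 v=6: DROP (t<5-0); WM=7
i=9 t=8 v=7: → [0,11); WM=7
i=10 t=9 v=7: → [0,12); WM=7
i=11 t=10 v=4: → [0,13); WM=10
i=12 t=12 v=4: → [0,15); WM=10
i=13 t=8 v=1: DROP (t<10-0); WM=10
i=14 t=18 v=4: → [18,21); WM=18
i=15 t=15 v=4: DROP (t<18-0); WM=18
i=16 t=19 v=5: → [18,22); WM=18
i=17 t=13 v=2: DROP (t<18-0); WM=19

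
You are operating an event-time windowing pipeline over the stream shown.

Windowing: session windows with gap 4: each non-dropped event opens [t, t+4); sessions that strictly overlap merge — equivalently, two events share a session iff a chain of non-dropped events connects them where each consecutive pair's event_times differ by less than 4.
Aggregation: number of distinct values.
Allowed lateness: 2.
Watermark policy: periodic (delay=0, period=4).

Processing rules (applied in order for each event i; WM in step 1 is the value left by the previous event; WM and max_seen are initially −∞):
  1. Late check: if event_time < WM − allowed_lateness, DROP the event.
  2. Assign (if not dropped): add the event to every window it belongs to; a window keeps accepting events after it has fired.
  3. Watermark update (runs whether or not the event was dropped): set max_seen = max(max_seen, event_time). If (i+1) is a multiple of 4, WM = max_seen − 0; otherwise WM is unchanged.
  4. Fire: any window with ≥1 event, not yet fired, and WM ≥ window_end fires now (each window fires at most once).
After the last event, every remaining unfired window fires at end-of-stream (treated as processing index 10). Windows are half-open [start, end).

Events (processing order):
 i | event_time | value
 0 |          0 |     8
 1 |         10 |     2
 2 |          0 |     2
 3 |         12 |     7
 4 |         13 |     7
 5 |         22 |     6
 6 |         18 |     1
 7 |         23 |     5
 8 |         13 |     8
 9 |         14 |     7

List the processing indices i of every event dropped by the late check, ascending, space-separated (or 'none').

i=0 t=0 v=8: → [0,4); WM=−∞
i=1 t=10 v=2: → [10,14); WM=−∞
i=2 t=0 v=2: → [0,4); WM=−∞
i=3 t=12 v=7: → [10,16); WM=12
i=4 t=13 v=7: → [10,17); WM=12
i=5 t=22 v=6: → [22,26); WM=12
i=6 t=18 v=1: → [18,22); WM=12
i=7 t=23 v=5: → [22,27); WM=23
i=8 t=13 v=8: DROP (t<23-2); WM=23
i=9 t=14 v=7: DROP (t<23-2); WM=23

8 9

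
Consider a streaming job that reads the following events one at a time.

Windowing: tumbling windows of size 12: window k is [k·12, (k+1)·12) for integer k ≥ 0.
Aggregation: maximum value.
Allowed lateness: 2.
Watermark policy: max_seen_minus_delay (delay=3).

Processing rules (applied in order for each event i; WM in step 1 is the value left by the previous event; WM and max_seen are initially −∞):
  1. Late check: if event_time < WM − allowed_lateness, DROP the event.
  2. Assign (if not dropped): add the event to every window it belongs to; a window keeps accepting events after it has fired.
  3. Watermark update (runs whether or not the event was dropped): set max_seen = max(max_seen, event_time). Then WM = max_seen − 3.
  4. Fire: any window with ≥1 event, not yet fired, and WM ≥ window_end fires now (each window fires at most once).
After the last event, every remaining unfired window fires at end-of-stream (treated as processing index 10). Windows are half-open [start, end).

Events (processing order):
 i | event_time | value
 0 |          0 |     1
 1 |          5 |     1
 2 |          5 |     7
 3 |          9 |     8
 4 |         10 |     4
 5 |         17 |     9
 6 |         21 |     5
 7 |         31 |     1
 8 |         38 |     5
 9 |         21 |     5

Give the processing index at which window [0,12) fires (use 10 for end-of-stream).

5

i=0 t=0 v=1: → [0,12); WM=-3
i=1 t=5 v=1: → [0,12); WM=2
i=2 t=5 v=7: → [0,12); WM=2
i=3 t=9 v=8: → [0,12); WM=6
i=4 t=10 v=4: → [0,12); WM=7
i=5 t=17 v=9: → [12,24); WM=14; [0,12) fires=8
i=6 t=21 v=5: → [12,24); WM=18
i=7 t=31 v=1: → [24,36); WM=28; [12,24) fires=9
i=8 t=38 v=5: → [36,48); WM=35
i=9 t=21 v=5: DROP (t<35-2); WM=35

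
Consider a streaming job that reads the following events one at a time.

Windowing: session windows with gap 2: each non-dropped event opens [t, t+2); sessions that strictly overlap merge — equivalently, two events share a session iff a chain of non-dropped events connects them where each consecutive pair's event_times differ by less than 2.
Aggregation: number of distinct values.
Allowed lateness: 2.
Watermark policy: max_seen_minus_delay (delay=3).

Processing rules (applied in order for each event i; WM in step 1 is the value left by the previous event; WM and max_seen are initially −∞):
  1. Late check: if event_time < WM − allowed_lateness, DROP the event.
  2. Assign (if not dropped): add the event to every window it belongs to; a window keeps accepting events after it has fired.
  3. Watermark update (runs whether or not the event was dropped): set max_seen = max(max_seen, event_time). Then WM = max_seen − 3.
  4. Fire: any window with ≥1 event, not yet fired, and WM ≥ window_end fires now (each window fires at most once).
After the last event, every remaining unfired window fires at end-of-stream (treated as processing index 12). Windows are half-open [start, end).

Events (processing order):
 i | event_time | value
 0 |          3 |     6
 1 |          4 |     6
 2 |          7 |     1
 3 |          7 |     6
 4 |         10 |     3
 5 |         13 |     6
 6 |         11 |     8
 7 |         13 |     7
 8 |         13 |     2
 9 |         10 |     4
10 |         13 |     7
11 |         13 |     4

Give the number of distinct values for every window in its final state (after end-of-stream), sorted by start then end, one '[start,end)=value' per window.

[3,6)=1 [7,9)=2 [10,13)=3 [13,15)=4

i=0 t=3 v=6: → [3,5); WM=0
i=1 t=4 v=6: → [3,6); WM=1
i=2 t=7 v=1: → [7,9); WM=4
i=3 t=7 v=6: → [7,9); WM=4
i=4 t=10 v=3: → [10,12); WM=7
i=5 t=13 v=6: → [13,15); WM=10
i=6 t=11 v=8: → [10,13); WM=10
i=7 t=13 v=7: → [13,15); WM=10
i=8 t=13 v=2: → [13,15); WM=10
i=9 t=10 v=4: → [10,13); WM=10
i=10 t=13 v=7: → [13,15); WM=10
i=11 t=13 v=4: → [13,15); WM=10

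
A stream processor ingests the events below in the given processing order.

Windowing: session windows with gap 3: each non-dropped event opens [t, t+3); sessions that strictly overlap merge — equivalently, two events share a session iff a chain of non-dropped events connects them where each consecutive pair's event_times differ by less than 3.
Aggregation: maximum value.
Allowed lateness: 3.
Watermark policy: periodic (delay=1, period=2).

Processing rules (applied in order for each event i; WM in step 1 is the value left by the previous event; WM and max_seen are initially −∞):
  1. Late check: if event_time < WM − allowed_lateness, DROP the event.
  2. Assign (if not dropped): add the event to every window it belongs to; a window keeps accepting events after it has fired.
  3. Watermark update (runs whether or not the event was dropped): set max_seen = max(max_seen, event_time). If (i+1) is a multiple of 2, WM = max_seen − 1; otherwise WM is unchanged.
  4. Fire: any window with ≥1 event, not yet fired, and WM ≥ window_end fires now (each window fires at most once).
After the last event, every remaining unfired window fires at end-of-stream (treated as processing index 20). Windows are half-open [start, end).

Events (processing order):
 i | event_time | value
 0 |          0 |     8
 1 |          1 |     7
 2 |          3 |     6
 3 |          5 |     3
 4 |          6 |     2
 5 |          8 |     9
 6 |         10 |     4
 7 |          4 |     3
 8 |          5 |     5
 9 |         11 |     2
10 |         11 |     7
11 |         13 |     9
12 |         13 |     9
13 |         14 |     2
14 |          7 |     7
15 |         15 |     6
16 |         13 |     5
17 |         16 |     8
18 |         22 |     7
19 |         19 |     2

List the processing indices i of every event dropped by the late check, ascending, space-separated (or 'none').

i=0 t=0 v=8: → [0,3); WM=−∞
i=1 t=1 v=7: → [0,4); WM=0
i=2 t=3 v=6: → [0,6); WM=0
i=3 t=5 v=3: → [0,8); WM=4
i=4 t=6 v=2: → [0,9); WM=4
i=5 t=8 v=9: → [0,11); WM=7
i=6 t=10 v=4: → [0,13); WM=7
i=7 t=4 v=3: → [0,13); WM=9
i=8 t=5 v=5: DROP (t<9-3); WM=9
i=9 t=11 v=2: → [0,14); WM=10
i=10 t=11 v=7: → [0,14); WM=10
i=11 t=13 v=9: → [0,16); WM=12
i=12 t=13 v=9: → [0,16); WM=12
i=13 t=14 v=2: → [0,17); WM=13
i=14 t=7 v=7: DROP (t<13-3); WM=13
i=15 t=15 v=6: → [0,18); WM=14
i=16 t=13 v=5: → [0,18); WM=14
i=17 t=16 v=8: → [0,19); WM=15
i=18 t=22 v=7: → [22,25); WM=15
i=19 t=19 v=2: → [19,22); WM=21

8 14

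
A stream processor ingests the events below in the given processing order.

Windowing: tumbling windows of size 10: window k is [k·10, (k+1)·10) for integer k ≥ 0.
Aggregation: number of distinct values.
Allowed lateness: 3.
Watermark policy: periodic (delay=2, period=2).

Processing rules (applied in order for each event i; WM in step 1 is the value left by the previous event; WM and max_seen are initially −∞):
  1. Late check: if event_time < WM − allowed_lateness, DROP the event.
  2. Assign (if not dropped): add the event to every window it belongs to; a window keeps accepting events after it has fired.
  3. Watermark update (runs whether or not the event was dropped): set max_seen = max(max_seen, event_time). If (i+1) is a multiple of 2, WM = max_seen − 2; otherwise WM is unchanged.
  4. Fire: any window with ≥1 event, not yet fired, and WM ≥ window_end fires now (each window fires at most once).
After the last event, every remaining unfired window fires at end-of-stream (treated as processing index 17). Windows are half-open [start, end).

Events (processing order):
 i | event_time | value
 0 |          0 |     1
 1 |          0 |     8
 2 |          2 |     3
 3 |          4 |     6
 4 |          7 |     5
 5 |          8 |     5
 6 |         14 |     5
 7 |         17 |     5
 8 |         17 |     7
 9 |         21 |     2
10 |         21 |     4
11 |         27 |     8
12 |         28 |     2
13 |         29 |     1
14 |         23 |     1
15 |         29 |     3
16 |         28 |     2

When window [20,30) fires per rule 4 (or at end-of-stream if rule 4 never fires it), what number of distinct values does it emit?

5

i=0 t=0 v=1: → [0,10); WM=−∞
i=1 t=0 v=8: → [0,10); WM=-2
i=2 t=2 v=3: → [0,10); WM=-2
i=3 t=4 v=6: → [0,10); WM=2
i=4 t=7 v=5: → [0,10); WM=2
i=5 t=8 v=5: → [0,10); WM=6
i=6 t=14 v=5: → [10,20); WM=6
i=7 t=17 v=5: → [10,20); WM=15; [0,10) fires=5
i=8 t=17 v=7: → [10,20); WM=15
i=9 t=21 v=2: → [20,30); WM=19
i=10 t=21 v=4: → [20,30); WM=19
i=11 t=27 v=8: → [20,30); WM=25; [10,20) fires=2
i=12 t=28 v=2: → [20,30); WM=25
i=13 t=29 v=1: → [20,30); WM=27
i=14 t=23 v=1: DROP (t<27-3); WM=27
i=15 t=29 v=3: → [20,30); WM=27
i=16 t=28 v=2: → [20,30); WM=27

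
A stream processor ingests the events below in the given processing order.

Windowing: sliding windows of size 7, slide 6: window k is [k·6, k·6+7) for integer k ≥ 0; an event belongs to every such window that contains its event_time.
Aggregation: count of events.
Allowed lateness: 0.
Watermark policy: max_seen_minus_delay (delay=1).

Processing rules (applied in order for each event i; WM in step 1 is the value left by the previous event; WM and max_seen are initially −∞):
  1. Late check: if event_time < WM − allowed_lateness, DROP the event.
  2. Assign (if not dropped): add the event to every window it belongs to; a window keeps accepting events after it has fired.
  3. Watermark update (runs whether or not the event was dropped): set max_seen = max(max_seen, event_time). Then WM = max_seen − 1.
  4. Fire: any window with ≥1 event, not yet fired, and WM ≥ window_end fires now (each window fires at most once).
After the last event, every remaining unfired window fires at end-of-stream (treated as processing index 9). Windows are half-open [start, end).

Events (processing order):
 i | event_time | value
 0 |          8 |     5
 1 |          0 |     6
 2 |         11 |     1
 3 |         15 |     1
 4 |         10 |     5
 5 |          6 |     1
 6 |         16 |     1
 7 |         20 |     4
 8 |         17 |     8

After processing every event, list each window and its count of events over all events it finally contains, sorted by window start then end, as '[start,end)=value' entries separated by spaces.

i=0 t=8 v=5: → [6,13); WM=7
i=1 t=0 v=6: DROP (t<7-0); WM=7
i=2 t=11 v=1: → [6,13); WM=10
i=3 t=15 v=1: → [12,19); WM=14; [6,13) fires=2
i=4 t=10 v=5: DROP (t<14-0); WM=14
i=5 t=6 v=1: DROP (t<14-0); WM=14
i=6 t=16 v=1: → [12,19); WM=15
i=7 t=20 v=4: → [18,25); WM=19; [12,19) fires=2
i=8 t=17 v=8: DROP (t<19-0); WM=19

[6,13)=2 [12,19)=2 [18,25)=1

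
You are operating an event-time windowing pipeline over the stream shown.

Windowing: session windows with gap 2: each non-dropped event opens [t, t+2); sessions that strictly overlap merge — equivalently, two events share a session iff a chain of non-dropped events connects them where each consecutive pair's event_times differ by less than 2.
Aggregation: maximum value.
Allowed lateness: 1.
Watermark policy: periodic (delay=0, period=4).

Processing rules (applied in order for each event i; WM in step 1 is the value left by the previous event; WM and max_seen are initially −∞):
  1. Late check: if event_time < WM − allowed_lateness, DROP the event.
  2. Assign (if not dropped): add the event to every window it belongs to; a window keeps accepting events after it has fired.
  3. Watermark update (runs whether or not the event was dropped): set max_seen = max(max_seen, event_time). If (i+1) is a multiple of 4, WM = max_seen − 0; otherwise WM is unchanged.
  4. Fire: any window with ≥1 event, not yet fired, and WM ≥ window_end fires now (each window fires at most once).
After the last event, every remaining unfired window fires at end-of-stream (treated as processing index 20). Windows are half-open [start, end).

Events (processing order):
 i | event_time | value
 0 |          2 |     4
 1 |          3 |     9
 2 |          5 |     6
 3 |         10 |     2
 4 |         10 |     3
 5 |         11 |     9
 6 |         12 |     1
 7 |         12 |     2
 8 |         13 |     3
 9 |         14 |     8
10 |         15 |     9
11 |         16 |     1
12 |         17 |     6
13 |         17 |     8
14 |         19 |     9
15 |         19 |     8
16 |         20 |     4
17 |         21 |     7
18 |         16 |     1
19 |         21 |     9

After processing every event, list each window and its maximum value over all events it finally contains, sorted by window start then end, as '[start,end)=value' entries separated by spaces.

[2,5)=9 [5,7)=6 [10,19)=9 [19,23)=9

i=0 t=2 v=4: → [2,4); WM=−∞
i=1 t=3 v=9: → [2,5); WM=−∞
i=2 t=5 v=6: → [5,7); WM=−∞
i=3 t=10 v=2: → [10,12); WM=10
i=4 t=10 v=3: → [10,12); WM=10
i=5 t=11 v=9: → [10,13); WM=10
i=6 t=12 v=1: → [10,14); WM=10
i=7 t=12 v=2: → [10,14); WM=12
i=8 t=13 v=3: → [10,15); WM=12
i=9 t=14 v=8: → [10,16); WM=12
i=10 t=15 v=9: → [10,17); WM=12
i=11 t=16 v=1: → [10,18); WM=16
i=12 t=17 v=6: → [10,19); WM=16
i=13 t=17 v=8: → [10,19); WM=16
i=14 t=19 v=9: → [19,21); WM=16
i=15 t=19 v=8: → [19,21); WM=19
i=16 t=20 v=4: → [19,22); WM=19
i=17 t=21 v=7: → [19,23); WM=19
i=18 t=16 v=1: DROP (t<19-1); WM=19
i=19 t=21 v=9: → [19,23); WM=21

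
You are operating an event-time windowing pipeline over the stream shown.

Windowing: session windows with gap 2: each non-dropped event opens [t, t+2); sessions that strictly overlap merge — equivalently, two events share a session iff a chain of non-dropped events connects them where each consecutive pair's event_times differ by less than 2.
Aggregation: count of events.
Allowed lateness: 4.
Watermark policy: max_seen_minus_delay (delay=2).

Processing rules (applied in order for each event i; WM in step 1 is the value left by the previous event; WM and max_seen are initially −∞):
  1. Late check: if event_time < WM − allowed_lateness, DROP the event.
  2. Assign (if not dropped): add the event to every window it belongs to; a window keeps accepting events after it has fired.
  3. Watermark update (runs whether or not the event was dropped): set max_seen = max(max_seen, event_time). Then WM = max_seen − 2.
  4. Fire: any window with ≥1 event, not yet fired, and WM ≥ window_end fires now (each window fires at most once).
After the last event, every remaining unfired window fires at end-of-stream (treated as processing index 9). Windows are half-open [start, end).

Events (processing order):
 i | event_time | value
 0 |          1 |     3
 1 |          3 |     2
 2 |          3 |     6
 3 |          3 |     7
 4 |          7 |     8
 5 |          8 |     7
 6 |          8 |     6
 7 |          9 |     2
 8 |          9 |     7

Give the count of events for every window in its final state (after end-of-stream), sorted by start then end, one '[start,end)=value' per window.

[1,3)=1 [3,5)=3 [7,11)=5

i=0 t=1 v=3: → [1,3); WM=-1
i=1 t=3 v=2: → [3,5); WM=1
i=2 t=3 v=6: → [3,5); WM=1
i=3 t=3 v=7: → [3,5); WM=1
i=4 t=7 v=8: → [7,9); WM=5
i=5 t=8 v=7: → [7,10); WM=6
i=6 t=8 v=6: → [7,10); WM=6
i=7 t=9 v=2: → [7,11); WM=7
i=8 t=9 v=7: → [7,11); WM=7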